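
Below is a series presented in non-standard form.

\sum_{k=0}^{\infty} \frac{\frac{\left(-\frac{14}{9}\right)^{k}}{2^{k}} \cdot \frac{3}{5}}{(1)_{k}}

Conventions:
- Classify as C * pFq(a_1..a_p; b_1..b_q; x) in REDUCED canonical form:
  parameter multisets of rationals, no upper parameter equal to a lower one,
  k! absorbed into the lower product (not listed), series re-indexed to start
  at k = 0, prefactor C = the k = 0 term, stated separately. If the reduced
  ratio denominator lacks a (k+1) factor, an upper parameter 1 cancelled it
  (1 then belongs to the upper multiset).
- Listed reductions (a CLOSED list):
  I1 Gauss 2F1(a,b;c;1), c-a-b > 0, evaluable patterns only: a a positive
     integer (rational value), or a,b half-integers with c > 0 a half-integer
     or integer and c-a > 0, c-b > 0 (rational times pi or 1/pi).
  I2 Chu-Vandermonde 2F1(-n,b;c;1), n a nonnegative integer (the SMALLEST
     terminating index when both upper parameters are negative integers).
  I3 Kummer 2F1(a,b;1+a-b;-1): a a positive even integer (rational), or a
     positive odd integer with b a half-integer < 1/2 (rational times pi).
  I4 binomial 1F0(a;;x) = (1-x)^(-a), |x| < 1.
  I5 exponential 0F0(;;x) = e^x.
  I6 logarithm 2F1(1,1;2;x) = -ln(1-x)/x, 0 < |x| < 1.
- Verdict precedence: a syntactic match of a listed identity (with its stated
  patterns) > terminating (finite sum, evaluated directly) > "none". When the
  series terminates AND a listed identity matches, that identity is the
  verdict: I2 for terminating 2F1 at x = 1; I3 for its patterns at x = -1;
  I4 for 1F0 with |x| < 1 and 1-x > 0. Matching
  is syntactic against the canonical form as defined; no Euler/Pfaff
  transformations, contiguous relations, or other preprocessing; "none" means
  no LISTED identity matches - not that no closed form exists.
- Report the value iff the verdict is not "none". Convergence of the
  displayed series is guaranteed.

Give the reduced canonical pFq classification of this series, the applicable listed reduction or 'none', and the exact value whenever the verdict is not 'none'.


The series (x = -\frac{7}{9}) is 0F0: upper {-}, lower {-}, prefactor \frac{3}{5}. Verdict: the exponential series (I5) fires (the 0F0 exponential series at x = -\frac{7}{9}). Value: \frac{3}{5} \cdot e^{-\frac{7}{9}}.

Key observation: with t_0 = \frac{3}{5}, (1)_k (prefactor 3/5) is k! itself.
Step ratio: r(k) = -\frac{7}{9} * 1 / [(k+1)] - poly over poly, x = -\frac{7}{9} from leading terms; C = \frac{3}{5} at k = 0.


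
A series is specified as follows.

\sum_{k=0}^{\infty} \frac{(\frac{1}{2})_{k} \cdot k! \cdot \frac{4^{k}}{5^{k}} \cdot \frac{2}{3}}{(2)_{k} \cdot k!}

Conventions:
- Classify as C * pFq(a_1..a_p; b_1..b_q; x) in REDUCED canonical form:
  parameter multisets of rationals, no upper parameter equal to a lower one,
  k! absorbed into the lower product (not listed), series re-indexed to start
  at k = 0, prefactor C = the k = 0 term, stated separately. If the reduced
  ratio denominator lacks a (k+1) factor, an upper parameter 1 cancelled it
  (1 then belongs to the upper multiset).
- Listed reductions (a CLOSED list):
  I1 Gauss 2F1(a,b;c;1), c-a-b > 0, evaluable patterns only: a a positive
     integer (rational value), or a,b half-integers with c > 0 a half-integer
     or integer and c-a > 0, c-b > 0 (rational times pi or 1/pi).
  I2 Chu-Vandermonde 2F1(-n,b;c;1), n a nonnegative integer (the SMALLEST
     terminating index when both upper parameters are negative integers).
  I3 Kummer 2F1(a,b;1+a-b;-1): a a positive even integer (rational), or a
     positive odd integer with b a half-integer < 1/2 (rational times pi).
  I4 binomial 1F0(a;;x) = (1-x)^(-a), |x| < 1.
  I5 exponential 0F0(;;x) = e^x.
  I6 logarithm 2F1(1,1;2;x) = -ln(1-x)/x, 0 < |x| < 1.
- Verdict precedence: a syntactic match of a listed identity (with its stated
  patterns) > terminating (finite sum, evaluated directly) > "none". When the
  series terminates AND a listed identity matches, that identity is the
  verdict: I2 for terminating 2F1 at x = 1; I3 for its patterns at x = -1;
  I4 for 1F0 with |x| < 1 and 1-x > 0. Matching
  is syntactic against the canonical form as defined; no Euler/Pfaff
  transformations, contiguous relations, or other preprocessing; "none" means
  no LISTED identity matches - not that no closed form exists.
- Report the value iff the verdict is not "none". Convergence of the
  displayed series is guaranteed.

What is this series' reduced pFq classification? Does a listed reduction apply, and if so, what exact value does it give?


First insight: t_0 = \frac{2}{3} here, and the two geometric factors (C = 2/3, x = 4/5) combine into one argument.
Consecutive-term ratio: r(k) = \frac{4}{5} * (k+\frac{1}{2}) (k+1) / [(k+2) (k+1)] ; factor over Q: parameters, x = \frac{4}{5}, and C = \frac{2}{3}.

With C = \frac{2}{3}: the canonical form is 2F1(\frac{1}{2}, 1; 2; \frac{4}{5}). Verdict: none (x = \frac{4}{5}): each listed identity misses the multisets {\frac{1}{2}, 1} ; {2}.


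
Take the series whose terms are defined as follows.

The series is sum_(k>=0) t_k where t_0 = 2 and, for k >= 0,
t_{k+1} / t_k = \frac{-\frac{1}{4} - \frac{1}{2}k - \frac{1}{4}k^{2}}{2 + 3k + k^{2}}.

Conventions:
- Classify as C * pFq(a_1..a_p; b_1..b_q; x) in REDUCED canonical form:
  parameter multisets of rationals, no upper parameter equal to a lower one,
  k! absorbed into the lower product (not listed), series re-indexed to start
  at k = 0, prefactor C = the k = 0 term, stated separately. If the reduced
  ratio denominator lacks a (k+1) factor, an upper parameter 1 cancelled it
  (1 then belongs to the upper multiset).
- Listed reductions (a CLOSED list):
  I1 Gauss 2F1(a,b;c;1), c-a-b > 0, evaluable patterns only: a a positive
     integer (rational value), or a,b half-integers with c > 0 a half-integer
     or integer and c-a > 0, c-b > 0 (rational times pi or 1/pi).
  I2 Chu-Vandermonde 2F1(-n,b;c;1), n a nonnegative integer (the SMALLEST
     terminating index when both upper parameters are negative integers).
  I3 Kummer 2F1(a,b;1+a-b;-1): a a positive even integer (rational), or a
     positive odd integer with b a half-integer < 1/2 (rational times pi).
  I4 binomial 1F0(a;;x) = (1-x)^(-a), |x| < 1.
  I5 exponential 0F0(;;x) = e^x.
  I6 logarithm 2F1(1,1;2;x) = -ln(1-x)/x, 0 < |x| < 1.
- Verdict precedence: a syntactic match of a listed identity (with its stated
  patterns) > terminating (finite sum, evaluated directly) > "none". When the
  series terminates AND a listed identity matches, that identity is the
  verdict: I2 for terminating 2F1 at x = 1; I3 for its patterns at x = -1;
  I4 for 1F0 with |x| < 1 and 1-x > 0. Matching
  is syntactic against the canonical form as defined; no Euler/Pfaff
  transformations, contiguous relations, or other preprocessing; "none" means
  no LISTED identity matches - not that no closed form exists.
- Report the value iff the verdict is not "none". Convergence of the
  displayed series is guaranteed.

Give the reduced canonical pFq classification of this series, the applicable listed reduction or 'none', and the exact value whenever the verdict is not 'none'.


x = -\frac{1}{4} here; the reduced form reads 2F1, upper {1, 1}, lower {2}, C = 2. Verdict: the I6 logarithm reduction fires (the logarithm: parameters (1,1;2), x = -\frac{1}{4}). Sum: 8 \cdot \ln\left(\frac{5}{4}\right).

The tell: with t_0 = 2, factor the ratio over Q (C = 2, x = -1/4): negated roots = parameters.
Ratio: r(k) = -\frac{1}{4} * (k+1) (k+1) / [(k+2) (k+1)] - rational in k, leading ratio -\frac{1}{4}; with t_0 = 2, classification follows.


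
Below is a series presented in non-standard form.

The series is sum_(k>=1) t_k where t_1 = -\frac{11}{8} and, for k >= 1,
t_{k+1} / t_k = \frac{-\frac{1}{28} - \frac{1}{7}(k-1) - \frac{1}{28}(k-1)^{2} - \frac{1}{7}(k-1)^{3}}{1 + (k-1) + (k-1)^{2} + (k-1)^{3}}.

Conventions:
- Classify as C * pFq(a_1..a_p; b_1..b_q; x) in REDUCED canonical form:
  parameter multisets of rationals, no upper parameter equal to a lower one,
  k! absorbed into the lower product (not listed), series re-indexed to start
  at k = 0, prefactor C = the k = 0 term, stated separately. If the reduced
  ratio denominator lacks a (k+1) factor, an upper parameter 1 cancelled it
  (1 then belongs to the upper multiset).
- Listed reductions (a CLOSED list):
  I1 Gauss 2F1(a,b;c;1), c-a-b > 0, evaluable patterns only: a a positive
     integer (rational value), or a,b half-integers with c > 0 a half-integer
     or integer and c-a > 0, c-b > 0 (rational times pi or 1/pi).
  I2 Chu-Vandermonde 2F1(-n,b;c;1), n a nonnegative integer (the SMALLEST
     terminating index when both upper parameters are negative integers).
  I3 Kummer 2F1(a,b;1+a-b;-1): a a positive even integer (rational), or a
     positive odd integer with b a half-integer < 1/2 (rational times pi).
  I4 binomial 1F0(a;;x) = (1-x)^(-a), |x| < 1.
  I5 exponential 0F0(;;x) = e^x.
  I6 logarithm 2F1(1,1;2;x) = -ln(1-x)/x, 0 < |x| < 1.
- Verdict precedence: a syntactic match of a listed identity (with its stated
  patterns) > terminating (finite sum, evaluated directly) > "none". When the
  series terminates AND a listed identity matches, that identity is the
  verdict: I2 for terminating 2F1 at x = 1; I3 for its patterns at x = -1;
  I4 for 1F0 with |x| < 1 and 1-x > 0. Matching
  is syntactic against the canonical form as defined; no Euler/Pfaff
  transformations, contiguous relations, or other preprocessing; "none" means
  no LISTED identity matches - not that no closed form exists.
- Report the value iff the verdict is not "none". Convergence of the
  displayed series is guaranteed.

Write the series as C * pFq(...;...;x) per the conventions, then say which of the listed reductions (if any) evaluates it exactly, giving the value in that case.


Classification (C = -\frac{11}{8}): 1F0 with upper {\frac{1}{4}}, lower {-}, argument x = -\frac{1}{7}. Verdict: the binomial series (I4) matches (the 1F0 binomial series: exponent -1/4, x = -\frac{1}{7}). Sum: \left(-\frac{11}{8}\right) \cdot \left(\frac{8}{7}\right)^{-\frac{1}{4}}.

Key step: t_0 being -\frac{11}{8}, the ratio is unreduced: k^2 + 1 divides both sides (C = -11/8, x = -1/7).
Step ratio: r(k) = -\frac{1}{7} * (k+\frac{1}{4}) / [(k+1)] - rational; roots negated = parameters, x = -\frac{1}{7}, C = -\frac{11}{8}.


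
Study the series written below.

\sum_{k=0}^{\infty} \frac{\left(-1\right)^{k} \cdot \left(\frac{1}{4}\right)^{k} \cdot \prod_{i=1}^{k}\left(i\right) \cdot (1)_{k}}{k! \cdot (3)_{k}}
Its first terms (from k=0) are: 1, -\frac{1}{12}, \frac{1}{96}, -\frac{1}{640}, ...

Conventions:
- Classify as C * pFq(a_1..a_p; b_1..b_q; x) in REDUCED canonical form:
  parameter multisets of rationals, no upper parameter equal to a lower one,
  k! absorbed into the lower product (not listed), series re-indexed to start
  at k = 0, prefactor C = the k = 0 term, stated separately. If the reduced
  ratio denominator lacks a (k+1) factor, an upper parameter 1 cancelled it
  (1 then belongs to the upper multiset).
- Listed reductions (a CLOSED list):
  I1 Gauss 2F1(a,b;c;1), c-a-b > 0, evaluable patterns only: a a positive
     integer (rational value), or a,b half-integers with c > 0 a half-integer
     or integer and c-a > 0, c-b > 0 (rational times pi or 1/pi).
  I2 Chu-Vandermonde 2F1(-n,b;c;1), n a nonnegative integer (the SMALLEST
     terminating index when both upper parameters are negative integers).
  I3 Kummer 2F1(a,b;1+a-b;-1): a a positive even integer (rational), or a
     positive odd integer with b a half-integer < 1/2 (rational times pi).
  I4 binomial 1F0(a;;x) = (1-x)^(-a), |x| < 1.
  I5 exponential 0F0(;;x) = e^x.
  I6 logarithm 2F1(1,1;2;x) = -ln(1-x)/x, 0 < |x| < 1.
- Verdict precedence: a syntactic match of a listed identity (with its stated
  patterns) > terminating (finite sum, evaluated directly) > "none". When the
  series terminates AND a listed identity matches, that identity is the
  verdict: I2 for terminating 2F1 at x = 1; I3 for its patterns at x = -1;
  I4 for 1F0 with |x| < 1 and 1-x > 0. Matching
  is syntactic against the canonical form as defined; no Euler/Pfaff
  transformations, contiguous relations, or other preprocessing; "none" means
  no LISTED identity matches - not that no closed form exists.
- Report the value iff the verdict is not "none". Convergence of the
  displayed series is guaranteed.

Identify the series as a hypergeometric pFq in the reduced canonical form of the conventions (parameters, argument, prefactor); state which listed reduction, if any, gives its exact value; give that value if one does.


At argument -\frac{1}{4}: a 2F1 with upper {1, 1}, lower {3}, scaled by C = 1. Verdict: none - at argument -\frac{1}{4} the multisets {1, 1} ; {3} match no listed identity.

Structural cue: x = -\frac{1}{4} and the running product (C = 1, x = -1/4) telescopes to a rising factorial.
Consecutive-term ratio: r(k) = -\frac{1}{4} * (k+1) (k+1) / [(k+3) (k+1)] - rational; roots negated = parameters, x = -\frac{1}{4}, C = 1.


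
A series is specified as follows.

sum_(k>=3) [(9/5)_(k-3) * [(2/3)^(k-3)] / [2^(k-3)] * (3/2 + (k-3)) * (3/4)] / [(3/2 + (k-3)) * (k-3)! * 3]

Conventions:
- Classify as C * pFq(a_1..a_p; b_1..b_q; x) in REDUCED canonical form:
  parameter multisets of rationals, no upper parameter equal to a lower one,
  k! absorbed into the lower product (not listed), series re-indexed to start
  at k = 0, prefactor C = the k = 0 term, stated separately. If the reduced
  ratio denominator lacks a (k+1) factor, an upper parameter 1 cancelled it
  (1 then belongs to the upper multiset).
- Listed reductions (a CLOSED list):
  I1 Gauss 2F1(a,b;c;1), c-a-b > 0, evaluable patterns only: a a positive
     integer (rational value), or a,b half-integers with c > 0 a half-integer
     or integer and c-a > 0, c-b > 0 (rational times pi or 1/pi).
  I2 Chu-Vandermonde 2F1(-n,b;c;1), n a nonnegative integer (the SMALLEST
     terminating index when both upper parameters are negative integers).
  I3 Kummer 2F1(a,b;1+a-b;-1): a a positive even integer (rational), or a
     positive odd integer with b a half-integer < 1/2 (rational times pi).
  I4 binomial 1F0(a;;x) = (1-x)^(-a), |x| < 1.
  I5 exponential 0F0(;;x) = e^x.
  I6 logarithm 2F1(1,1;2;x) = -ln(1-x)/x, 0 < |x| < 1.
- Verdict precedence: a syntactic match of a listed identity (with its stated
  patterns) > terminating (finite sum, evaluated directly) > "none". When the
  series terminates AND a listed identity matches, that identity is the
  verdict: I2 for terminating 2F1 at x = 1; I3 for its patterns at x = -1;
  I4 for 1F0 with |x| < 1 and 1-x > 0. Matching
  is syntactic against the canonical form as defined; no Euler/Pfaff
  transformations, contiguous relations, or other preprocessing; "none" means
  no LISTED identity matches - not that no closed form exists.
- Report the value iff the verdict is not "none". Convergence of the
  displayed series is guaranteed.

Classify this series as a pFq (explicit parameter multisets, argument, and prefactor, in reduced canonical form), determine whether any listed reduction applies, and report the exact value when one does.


This is 1/4 * 1F0(9/5; -; 1/3) in reduced canonical form. Verdict: binomial (I4) applies (the 1F0 binomial series: exponent -9/5, x = 1/3). Hence: (1/4) * (2/3)^(-9/5).

Key step: x = (1/3) and the constant factors (prefactor 1/4) combine into one prefactor.
Step ratio: r(k) = (1/3) * (k+9/5) / [(k+1)] - rational; roots negated = parameters, x = (1/3), C = 1/4.


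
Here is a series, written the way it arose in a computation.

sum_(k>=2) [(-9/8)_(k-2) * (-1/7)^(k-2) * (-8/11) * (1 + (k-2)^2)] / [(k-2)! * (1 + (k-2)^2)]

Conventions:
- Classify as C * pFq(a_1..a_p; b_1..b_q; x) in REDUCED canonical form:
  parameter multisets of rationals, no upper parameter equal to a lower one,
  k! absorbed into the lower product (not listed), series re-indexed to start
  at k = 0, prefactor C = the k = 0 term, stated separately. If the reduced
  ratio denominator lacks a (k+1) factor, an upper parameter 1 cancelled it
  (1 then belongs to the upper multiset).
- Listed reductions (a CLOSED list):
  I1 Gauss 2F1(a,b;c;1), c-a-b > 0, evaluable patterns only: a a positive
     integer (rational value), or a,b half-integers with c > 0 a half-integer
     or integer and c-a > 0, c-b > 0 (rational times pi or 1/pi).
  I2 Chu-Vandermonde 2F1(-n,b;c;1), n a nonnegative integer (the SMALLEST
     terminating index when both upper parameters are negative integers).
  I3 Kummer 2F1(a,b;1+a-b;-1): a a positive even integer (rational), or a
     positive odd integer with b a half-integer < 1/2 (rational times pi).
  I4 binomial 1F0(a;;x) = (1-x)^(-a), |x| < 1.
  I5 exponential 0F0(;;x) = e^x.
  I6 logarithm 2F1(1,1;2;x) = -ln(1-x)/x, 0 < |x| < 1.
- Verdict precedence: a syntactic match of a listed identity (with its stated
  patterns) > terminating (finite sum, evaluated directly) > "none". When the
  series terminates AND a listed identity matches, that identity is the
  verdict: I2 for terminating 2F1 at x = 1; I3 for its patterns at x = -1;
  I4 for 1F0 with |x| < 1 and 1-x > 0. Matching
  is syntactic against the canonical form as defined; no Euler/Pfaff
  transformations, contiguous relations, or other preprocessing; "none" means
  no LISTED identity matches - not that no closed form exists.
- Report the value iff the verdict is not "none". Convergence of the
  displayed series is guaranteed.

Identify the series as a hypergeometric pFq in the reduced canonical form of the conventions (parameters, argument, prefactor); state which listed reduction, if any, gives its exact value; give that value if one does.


With C = -8/11: the canonical form is 1F0(-9/8; -; -1/7). Verdict: this is the I4 binomial reduction (the 1F0 binomial series: exponent 9/8, x = -1/7). Hence: (-8/11) * (8/7)^(9/8).

First insight: x = (-1/7) and k^2 + 1 divides numerator and denominator alike; C = -8/11, x = -1/7 after cancelling.
Consecutive-term ratio: r(k) = (-1/7) * (k-9/8) / [(k+1)] - rational; roots negated = parameters, x = (-1/7), C = -8/11.


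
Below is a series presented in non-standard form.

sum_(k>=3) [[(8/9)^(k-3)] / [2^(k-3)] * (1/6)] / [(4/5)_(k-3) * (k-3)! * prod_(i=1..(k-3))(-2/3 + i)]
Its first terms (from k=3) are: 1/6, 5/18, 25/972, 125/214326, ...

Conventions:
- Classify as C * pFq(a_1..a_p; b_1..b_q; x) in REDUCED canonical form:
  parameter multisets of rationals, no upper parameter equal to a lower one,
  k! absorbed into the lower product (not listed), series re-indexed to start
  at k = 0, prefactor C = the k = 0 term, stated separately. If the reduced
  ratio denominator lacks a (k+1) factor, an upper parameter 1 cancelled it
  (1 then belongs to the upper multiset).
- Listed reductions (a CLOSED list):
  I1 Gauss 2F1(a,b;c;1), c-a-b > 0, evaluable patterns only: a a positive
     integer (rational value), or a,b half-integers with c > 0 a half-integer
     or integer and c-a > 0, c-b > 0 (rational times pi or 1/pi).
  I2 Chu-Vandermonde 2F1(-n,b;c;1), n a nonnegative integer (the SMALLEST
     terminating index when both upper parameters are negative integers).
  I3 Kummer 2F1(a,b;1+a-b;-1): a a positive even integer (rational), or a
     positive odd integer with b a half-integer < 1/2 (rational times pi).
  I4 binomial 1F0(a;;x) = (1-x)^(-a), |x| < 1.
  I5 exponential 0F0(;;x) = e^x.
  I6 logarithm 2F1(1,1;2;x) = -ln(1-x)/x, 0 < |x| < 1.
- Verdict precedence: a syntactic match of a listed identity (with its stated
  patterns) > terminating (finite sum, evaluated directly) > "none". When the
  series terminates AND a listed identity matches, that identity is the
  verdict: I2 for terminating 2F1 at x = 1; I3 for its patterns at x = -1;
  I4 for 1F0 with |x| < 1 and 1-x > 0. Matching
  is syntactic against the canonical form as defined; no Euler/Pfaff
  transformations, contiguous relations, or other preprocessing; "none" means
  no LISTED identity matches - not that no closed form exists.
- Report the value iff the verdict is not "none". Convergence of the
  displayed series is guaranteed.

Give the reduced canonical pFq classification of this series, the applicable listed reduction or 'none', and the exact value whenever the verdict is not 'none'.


Canonical form: C = 1/6 times 0F2 with upper {-}, lower {1/3, 4/5}, x = 4/9. Verdict: none - at argument 4/9 the multisets {-} ; {1/3, 4/5} match no listed identity.

The tell: from the first term 1/6: the two k-th powers (prefactor 1/6) combine into one argument.
Step ratio: r(k) = (4/9) * 1 / [(k+1/3) (k+4/5) (k+1)] ; factor over Q: parameters, x = (4/9), and C = 1/6.


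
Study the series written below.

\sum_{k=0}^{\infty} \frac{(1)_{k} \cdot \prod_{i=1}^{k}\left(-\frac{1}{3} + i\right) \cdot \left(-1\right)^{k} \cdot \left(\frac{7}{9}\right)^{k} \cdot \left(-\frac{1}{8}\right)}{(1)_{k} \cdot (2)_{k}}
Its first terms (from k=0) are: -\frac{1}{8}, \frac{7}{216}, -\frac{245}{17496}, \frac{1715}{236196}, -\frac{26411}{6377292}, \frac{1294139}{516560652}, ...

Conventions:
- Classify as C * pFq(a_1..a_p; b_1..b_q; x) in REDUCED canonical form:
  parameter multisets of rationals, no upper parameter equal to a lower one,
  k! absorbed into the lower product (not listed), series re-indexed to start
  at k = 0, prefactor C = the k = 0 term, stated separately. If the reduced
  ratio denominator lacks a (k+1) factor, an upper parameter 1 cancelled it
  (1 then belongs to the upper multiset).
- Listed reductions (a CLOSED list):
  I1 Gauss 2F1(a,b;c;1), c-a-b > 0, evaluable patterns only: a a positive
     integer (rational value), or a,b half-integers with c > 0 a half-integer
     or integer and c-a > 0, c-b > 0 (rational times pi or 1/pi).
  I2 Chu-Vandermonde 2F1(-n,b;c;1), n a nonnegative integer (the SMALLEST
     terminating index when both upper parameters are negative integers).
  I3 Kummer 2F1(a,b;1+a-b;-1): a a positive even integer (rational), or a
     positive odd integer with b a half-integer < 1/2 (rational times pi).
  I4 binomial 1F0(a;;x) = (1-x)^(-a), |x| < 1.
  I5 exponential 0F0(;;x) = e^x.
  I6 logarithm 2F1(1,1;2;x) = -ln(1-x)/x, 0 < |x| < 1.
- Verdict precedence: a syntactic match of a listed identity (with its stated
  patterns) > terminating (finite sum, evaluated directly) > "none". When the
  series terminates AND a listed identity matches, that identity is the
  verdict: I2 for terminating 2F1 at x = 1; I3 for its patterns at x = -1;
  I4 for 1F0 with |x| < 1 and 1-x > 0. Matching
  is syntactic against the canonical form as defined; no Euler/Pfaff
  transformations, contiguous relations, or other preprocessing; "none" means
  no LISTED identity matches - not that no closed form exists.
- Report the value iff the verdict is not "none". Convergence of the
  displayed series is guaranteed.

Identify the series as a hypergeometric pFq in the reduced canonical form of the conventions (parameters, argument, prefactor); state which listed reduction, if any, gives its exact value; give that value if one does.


The series (x = -\frac{7}{9}) is 2F1: upper {\frac{2}{3}, 1}, lower {2}, prefactor -\frac{1}{8}. Verdict: no listed reduction: x = -\frac{7}{9} and upper {\frac{2}{3}, 1} fail every I1-I6 pattern.

Key step: with t_0 = -\frac{1}{8}, the (-1)^k factor (prefactor -1/8) folds into the argument's sign.
Term ratio: r(k) = -\frac{7}{9} * (k+\frac{2}{3}) (k+1) / [(k+2) (k+1)] - rational in k, leading ratio -\frac{7}{9}; with t_0 = -\frac{1}{8}, classification follows.


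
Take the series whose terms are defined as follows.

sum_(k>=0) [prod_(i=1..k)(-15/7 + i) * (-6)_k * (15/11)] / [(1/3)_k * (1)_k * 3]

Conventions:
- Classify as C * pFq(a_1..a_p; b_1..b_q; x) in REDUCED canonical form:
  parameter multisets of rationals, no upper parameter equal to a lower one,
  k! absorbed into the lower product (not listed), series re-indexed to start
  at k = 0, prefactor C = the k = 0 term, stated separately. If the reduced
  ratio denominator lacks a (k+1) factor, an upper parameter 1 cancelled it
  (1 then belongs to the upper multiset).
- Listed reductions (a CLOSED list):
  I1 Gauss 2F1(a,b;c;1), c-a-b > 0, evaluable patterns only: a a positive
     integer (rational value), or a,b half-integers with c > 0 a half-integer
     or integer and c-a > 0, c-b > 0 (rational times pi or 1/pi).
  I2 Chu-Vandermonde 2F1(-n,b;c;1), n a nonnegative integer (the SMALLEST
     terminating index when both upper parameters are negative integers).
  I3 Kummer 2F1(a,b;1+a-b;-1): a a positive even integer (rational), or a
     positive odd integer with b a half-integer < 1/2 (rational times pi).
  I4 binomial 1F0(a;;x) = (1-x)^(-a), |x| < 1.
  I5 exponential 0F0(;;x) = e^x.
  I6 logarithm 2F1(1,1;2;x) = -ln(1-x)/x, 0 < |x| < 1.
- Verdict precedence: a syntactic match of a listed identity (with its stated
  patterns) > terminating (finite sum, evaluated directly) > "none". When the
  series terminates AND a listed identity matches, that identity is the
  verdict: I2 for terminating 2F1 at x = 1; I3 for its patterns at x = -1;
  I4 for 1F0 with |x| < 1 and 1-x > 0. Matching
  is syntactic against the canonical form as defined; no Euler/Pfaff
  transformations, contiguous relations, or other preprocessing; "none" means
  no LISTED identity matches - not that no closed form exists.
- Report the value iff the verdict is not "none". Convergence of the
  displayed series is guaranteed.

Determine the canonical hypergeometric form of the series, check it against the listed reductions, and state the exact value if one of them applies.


Reduced: x = 1, 2F1, upper = {-6, -8/7}, lower = {1/3}, C = 5/11. Verdict: Chu-Vandermonde (I2) applies (terminating 2F1 at x = 1 with n = 6, b = -8/7, c = 1/3). Exact value: 207935755/18117946.

The tell: t_0 being 5/11, the running product (C = 5/11) telescopes to a rising factorial.
Consecutive-term ratio: r(k) = 1 * (k-6) (k-8/7) / [(k+1/3) (k+1)] - poly over poly, x = 1 from leading terms; C = 5/11 at k = 0.


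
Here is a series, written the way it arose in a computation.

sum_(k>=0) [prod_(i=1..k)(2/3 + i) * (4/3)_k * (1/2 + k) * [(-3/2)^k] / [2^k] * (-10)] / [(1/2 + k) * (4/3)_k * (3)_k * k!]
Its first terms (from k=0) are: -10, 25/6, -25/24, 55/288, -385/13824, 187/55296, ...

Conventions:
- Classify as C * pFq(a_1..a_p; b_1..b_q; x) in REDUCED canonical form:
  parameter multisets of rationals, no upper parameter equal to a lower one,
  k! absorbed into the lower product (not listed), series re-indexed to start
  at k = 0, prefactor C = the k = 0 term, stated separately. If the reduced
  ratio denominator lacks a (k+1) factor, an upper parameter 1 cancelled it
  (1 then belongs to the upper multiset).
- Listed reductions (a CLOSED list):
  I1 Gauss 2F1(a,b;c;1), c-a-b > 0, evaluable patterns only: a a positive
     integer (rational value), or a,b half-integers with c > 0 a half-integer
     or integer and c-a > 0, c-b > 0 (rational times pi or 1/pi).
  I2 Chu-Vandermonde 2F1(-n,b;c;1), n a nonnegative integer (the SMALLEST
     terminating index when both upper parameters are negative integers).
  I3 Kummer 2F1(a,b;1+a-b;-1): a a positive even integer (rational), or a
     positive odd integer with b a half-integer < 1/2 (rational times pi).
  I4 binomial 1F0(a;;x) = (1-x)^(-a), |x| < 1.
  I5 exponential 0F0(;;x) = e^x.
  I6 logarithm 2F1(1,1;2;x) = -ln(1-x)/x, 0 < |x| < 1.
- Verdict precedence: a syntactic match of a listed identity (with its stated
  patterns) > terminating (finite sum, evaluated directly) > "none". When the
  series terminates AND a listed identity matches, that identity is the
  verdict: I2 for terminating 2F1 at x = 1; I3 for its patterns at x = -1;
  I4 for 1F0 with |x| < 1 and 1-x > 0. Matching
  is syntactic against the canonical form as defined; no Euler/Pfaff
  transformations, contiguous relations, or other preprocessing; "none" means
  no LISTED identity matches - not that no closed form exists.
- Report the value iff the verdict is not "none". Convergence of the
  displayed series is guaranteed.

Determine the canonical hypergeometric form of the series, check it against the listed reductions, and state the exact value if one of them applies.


x = -3/4 here; the reduced form reads 1F1, upper {5/3}, lower {3}, C = -10. Verdict: none - at argument -3/4 the multisets {5/3} ; {3} match no listed identity.

The tell: with t_0 = -10, the running product (C = -10) telescopes to a rising factorial.
Consecutive-term ratio: r(k) = (-3/4) * (k+5/3) / [(k+3) (k+1)] - poly over poly, x = (-3/4) from leading terms; C = -10 at k = 0.


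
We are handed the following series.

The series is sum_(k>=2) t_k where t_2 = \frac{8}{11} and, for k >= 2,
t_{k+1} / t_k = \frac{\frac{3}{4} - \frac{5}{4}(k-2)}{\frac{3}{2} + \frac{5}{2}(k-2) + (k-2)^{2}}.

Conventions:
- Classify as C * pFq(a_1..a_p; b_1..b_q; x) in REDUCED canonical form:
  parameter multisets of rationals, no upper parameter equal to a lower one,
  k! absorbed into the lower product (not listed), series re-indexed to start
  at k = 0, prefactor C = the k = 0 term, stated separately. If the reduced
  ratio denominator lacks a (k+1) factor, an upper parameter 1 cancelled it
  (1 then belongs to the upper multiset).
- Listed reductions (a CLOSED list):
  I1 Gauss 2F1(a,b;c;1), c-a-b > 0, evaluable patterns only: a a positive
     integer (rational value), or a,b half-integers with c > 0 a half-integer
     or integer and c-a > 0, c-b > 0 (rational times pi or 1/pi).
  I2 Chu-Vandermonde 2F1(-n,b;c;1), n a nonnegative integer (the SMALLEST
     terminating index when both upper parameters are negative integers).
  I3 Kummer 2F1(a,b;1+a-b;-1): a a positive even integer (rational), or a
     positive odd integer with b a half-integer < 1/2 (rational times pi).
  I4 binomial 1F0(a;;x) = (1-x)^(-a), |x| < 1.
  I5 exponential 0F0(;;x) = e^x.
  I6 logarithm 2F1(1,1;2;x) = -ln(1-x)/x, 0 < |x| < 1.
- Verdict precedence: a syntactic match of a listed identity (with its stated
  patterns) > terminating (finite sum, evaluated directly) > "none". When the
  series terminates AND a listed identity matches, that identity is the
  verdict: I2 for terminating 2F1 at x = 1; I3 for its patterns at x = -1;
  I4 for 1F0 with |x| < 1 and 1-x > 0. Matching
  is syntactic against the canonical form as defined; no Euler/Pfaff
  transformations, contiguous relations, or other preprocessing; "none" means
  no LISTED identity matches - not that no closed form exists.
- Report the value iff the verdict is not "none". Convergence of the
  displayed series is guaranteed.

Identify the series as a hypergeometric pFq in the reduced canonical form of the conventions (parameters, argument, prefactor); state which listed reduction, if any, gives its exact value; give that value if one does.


Prefactor \frac{8}{11}, argument -\frac{5}{4}: 1F1 with upper {-\frac{3}{5}} over lower {\frac{3}{2}}. Verdict: none. A 1F1 with upper {-\frac{3}{5}} fits none of I1-I6 at x = -\frac{5}{4}; the sum runs forever.

Key observation: from the first term \frac{8}{11}: factor the ratio over Q (C = 8/11, x = -5/4): negated roots = parameters.
Consecutive-term ratio: r(k) = -\frac{5}{4} * (k-\frac{3}{5}) / [(k+\frac{3}{2}) (k+1)] - rational in k, leading ratio -\frac{5}{4}; with t_0 = \frac{8}{11}, classification follows.


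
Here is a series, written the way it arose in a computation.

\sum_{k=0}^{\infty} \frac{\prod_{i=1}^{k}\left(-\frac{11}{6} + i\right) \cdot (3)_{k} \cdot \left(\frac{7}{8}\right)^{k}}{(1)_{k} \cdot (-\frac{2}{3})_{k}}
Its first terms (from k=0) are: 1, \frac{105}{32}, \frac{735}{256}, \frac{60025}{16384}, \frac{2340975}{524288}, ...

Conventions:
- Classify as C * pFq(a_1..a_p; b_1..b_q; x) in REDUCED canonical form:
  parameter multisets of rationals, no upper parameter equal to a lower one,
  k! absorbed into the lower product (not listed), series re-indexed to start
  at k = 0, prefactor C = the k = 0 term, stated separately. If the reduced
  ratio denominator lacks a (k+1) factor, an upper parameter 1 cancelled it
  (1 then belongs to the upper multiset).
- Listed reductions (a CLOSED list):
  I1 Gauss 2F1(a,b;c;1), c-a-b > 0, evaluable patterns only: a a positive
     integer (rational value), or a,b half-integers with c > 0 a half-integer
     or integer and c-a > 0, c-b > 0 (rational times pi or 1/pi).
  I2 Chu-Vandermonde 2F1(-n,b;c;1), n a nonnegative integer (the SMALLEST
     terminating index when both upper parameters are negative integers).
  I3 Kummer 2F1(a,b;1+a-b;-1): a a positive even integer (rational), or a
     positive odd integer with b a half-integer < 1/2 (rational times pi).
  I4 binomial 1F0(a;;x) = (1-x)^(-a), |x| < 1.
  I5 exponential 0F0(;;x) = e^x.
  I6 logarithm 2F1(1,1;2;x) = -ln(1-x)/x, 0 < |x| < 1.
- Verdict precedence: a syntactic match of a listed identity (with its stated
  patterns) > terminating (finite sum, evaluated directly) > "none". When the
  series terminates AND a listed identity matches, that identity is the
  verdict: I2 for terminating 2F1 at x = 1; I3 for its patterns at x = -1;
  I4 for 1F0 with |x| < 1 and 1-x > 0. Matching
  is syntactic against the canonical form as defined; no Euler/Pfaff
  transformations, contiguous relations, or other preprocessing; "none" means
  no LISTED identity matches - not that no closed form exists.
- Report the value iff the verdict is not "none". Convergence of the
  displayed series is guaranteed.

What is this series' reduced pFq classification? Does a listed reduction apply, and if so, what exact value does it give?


This is 1 * 2F1(-\frac{5}{6}, 3; -\frac{2}{3}; \frac{7}{8}) in reduced canonical form. Verdict: none here - no I1-I6 shape fits x = \frac{7}{8} with lower {-\frac{2}{3}}.

First insight: from the first term 1: (1)_k (C = 1, x = 7/8) is k! itself.
Ratio: r(k) = \frac{7}{8} * (k-\frac{5}{6}) (k+3) / [(k-\frac{2}{3}) (k+1)] - rational in k. x = \frac{7}{8}; t_0 = 1; negate the roots.


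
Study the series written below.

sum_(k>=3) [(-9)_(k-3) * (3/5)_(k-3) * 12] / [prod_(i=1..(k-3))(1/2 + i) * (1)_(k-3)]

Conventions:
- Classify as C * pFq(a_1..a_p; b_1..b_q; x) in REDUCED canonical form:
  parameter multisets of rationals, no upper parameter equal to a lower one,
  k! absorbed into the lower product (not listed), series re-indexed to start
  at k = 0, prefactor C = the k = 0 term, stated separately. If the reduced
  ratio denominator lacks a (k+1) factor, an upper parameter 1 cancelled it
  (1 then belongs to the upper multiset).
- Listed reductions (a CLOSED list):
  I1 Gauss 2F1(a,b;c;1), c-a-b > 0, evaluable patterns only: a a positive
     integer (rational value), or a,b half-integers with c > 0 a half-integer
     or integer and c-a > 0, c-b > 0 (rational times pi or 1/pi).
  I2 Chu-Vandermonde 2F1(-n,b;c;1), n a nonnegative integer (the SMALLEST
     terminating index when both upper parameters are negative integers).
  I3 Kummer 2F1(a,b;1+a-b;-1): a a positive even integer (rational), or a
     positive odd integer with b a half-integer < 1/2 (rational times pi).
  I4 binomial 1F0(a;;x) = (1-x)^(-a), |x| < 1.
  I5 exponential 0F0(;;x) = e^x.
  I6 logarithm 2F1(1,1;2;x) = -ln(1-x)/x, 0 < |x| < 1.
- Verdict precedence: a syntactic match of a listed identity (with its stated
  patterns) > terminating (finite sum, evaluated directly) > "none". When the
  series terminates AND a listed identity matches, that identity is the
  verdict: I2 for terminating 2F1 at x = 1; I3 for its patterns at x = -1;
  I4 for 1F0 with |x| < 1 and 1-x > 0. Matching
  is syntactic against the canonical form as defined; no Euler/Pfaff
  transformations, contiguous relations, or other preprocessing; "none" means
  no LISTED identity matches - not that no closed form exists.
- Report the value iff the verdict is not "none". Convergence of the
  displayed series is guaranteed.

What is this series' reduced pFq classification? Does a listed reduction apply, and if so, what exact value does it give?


The series (x = 1) is 2F1: upper {-9, 3/5}, lower {3/2}, prefactor 12. Verdict: Chu-Vandermonde (I2) applies (terminating 2F1 at x = 1 with n = 9, b = 3/5, c = 3/2). Value: 23242039212/9130859375.

Structural cue: t_0 = 12 here, and the lower running product (prefactor 12) is a rising factorial.
Ratio: r(k) = 1 * (k-9) (k+3/5) / [(k+3/2) (k+1)] - rational in k, leading ratio 1; with t_0 = 12, classification follows.


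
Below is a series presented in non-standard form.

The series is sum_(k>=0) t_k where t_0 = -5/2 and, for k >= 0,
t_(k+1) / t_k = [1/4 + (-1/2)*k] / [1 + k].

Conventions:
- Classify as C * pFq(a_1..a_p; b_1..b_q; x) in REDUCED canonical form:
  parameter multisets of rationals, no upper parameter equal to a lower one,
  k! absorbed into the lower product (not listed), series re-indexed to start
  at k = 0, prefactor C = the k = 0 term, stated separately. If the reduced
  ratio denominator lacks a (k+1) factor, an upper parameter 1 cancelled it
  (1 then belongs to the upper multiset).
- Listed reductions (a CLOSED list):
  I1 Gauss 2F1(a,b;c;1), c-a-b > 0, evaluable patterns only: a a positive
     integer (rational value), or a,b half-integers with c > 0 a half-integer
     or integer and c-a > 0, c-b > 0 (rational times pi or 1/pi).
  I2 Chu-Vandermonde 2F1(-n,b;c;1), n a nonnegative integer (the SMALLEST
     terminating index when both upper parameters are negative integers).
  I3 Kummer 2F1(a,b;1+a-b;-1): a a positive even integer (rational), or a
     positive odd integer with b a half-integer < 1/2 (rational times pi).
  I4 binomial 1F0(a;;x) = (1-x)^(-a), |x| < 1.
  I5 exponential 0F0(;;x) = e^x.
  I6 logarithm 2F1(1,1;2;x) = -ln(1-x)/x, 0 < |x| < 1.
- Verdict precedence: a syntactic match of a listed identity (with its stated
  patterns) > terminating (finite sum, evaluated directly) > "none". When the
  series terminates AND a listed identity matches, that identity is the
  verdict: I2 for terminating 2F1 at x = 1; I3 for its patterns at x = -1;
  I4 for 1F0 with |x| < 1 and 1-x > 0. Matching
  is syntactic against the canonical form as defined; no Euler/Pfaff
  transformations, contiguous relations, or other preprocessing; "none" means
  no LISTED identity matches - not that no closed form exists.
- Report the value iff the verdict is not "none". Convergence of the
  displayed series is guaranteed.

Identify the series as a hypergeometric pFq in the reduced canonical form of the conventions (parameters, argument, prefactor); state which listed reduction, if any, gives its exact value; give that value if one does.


The tell: x = (-1/2) and roots of the ratio polynomials (C = -5/2) are the negated parameters.
Ratio: r(k) = (-1/2) * (k-1/2) / [(k+1)] ; factor over Q: parameters, x = (-1/2), and C = -5/2.

Classification (C = -5/2): 1F0 with upper {-1/2}, lower {-}, argument x = -1/2. Verdict: binomial (I4) fires (the 1F0 binomial series: exponent 1/2, x = -1/2). Hence: (-5/2) * (3/2)^(1/2).


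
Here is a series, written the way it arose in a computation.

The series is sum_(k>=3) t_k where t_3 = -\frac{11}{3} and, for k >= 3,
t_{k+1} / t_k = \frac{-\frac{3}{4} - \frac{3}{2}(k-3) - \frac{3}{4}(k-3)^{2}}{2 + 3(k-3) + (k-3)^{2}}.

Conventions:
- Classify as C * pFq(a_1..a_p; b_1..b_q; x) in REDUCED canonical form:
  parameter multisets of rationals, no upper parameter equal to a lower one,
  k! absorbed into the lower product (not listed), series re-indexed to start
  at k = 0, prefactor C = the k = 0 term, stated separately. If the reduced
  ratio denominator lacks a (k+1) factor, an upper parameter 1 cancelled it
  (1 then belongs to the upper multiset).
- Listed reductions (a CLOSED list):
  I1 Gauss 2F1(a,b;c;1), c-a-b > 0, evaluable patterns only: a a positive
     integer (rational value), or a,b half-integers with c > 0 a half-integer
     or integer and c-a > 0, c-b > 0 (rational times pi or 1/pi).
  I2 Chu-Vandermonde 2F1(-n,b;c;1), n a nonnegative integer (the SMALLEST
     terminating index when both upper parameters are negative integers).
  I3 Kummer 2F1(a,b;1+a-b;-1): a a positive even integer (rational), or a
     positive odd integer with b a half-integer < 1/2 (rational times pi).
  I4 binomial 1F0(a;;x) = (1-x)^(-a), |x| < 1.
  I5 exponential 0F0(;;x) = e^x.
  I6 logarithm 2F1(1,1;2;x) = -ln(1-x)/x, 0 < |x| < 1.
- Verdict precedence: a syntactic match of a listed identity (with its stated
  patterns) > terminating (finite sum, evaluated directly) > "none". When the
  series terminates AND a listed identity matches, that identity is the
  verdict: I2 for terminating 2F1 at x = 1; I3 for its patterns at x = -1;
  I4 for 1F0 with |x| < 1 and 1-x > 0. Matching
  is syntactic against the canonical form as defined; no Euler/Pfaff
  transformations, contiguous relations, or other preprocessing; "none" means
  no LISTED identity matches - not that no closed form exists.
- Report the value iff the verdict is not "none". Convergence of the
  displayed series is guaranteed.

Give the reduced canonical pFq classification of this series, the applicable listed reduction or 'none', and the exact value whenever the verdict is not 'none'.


With C = -\frac{11}{3}: the canonical form is 2F1(1, 1; 2; -\frac{3}{4}). Verdict: logarithm (I6) fires (the logarithm: parameters (1,1;2), x = -\frac{3}{4}). Its exact value is \left(-\frac{44}{9}\right) \cdot \ln\left(\frac{7}{4}\right).

The tell: x = -\frac{3}{4} and roots of the ratio polynomials (prefactor -11/3) are the negated parameters.
Consecutive-term ratio: r(k) = -\frac{3}{4} * (k+1) (k+1) / [(k+2) (k+1)] - rational in k. x = -\frac{3}{4}; t_0 = -\frac{11}{3}; negate the roots.
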